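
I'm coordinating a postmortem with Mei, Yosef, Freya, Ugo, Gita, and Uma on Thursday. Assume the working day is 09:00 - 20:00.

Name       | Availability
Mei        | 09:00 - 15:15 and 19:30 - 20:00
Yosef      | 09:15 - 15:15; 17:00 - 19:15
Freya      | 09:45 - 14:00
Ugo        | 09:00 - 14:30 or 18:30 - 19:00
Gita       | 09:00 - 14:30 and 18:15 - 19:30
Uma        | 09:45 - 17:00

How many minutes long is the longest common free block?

Mei ∩ Yosef: 09:15-15:15.
Mei ∩ Yosef ∩ Freya: 09:45-14:00.
Mei ∩ Yosef ∩ Freya ∩ Ugo: 09:45-14:00.
Mei ∩ Yosef ∩ Freya ∩ Ugo ∩ Gita: 09:45-14:00.
Mei ∩ Yosef ∩ Freya ∩ Ugo ∩ Gita ∩ Uma: 09:45-14:00.
Those are the intersection windows.
The longest is 09:45-14:00 at 255 minutes.

255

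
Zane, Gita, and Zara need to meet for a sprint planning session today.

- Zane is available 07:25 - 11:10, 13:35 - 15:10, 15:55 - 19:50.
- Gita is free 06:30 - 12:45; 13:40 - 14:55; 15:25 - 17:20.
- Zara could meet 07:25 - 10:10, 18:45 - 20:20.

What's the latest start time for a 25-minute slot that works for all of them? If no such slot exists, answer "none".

Zane ∩ Gita: 07:25-11:10, 13:40-14:55, 15:55-17:20.
Zane ∩ Gita ∩ Zara: 07:25-10:10.
The last common window of at least 25 minutes is 07:25-10:10; a 25-minute meeting can start as late as 09:45 and still end by 10:10.

09:45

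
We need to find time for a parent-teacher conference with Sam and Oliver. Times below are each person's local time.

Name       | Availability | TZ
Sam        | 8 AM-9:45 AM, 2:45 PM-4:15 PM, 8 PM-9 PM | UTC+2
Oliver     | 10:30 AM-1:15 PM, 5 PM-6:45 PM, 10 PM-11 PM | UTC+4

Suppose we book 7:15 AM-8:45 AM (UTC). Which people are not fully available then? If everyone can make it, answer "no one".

Sam

Sam in UTC: 06:00-07:45, 12:45-14:15, 18:00-19:00 (subtract 2h to convert from UTC+2).
Oliver in UTC: 06:30-09:15, 13:00-14:45, 18:00-19:00 (subtract 4h to convert from UTC+4).
Sam: not fully free for 07:15-08:45. Oliver: free for 07:15-08:45.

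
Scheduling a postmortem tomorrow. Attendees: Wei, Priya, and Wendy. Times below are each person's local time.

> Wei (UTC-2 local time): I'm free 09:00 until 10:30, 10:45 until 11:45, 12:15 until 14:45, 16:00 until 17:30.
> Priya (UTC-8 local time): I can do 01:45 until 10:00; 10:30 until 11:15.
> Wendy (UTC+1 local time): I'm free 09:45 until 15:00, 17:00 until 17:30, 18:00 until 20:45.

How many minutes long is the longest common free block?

Wei in UTC: 11:00-12:30, 12:45-13:45, 14:15-16:45, 18:00-19:30 (add 2h to convert from UTC-2).
Priya in UTC: 09:45-18:00, 18:30-19:15 (add 8h to convert from UTC-8).
Wendy in UTC: 08:45-14:00, 16:00-16:30, 17:00-19:45 (subtract 1h to convert from UTC+1).
Wei ∩ Priya: 11:00-12:30, 12:45-13:45, 14:15-16:45, 18:30-19:15.
Wei ∩ Priya ∩ Wendy: 11:00-12:30, 12:45-13:45, 16:00-16:30, 18:30-19:15.
The longest is 11:00-12:30 at 90 minutes.

90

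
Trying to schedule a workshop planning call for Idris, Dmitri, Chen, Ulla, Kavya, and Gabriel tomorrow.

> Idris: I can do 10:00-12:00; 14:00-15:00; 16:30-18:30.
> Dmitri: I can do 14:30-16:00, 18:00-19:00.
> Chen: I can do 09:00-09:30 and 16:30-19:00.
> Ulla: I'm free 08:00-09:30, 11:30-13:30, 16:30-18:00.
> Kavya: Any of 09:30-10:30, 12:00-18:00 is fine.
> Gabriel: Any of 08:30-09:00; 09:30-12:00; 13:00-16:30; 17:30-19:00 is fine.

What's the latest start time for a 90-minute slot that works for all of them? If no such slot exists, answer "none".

Idris ∩ Dmitri: 14:30-15:00, 18:00-18:30.
Idris ∩ Dmitri ∩ Chen: 18:00-18:30.
Idris ∩ Dmitri ∩ Chen ∩ Ulla: ∅.
Idris ∩ Dmitri ∩ Chen ∩ Ulla ∩ Kavya: ∅.
Idris ∩ Dmitri ∩ Chen ∩ Ulla ∩ Kavya ∩ Gabriel: ∅.
There is no time when everyone is free.
No common window is at least 90 minutes long.

none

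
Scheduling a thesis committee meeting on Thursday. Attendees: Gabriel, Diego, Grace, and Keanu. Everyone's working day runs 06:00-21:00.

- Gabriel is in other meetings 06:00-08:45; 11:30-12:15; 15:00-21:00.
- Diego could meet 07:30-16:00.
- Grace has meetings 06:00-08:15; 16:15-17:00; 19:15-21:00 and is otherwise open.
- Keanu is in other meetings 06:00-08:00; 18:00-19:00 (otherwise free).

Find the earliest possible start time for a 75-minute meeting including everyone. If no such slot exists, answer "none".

08:45

Gabriel free: 08:45-11:30, 12:15-15:00 (invert busy blocks within the working day).
Diego free: 07:30-16:00.
Grace free: 08:15-16:15, 17:00-19:15 (invert busy blocks within the working day).
Keanu free: 08:00-18:00, 19:00-21:00 (invert busy blocks within the working day).
Gabriel ∩ Diego: 08:45-11:30, 12:15-15:00.
Gabriel ∩ Diego ∩ Grace: 08:45-11:30, 12:15-15:00.
Gabriel ∩ Diego ∩ Grace ∩ Keanu: 08:45-11:30, 12:15-15:00.
The first common window of at least 75 minutes is 08:45-11:30, so the earliest start is 08:45.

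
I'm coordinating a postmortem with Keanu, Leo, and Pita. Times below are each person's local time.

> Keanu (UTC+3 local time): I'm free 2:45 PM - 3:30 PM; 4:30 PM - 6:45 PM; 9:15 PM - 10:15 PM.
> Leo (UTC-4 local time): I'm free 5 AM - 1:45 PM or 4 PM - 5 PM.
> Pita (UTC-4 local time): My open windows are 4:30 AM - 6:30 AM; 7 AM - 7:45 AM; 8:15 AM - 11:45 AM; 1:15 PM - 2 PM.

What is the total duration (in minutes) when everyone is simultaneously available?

Keanu in UTC: 11:45-12:30, 13:30-15:45, 18:15-19:15 (subtract 3h to convert from UTC+3).
Leo in UTC: 09:00-17:45, 20:00-21:00 (add 4h to convert from UTC-4).
Pita in UTC: 08:30-10:30, 11:00-11:45, 12:15-15:45, 17:15-18:00 (add 4h to convert from UTC-4).
Keanu ∩ Leo: 11:45-12:30, 13:30-15:45.
Keanu ∩ Leo ∩ Pita: 12:15-12:30, 13:30-15:45.
Summing the common windows: 15 + 135 = 150 minutes.

150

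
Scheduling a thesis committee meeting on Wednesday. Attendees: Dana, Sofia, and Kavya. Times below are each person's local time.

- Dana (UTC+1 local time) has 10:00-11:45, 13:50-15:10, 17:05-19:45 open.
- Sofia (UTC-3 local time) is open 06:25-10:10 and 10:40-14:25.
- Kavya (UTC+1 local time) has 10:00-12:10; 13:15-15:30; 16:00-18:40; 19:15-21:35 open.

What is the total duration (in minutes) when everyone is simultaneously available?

210

Dana in UTC: 09:00-10:45, 12:50-14:10, 16:05-18:45 (subtract 1h to convert from UTC+1).
Sofia in UTC: 09:25-13:10, 13:40-17:25 (add 3h to convert from UTC-3).
Kavya in UTC: 09:00-11:10, 12:15-14:30, 15:00-17:40, 18:15-20:35 (subtract 1h to convert from UTC+1).
Dana ∩ Sofia: 09:25-10:45, 12:50-13:10, 13:40-14:10, 16:05-17:25.
Dana ∩ Sofia ∩ Kavya: 09:25-10:45, 12:50-13:10, 13:40-14:10, 16:05-17:25.
Summing the common windows: 80 + 20 + 30 + 80 = 210 minutes.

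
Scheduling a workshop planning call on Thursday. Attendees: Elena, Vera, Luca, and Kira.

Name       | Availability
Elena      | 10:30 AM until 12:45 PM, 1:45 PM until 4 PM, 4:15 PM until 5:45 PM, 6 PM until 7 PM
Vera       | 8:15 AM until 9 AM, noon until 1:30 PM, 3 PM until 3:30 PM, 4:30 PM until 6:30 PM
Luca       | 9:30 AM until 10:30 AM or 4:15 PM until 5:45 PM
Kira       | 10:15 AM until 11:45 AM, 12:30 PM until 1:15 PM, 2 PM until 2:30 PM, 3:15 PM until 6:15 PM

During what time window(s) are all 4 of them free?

16:30-17:45

Elena ∩ Vera: 12:00-12:45, 15:00-15:30, 16:30-17:45, 18:00-18:30.
Elena ∩ Vera ∩ Luca: 16:30-17:45.
Elena ∩ Vera ∩ Luca ∩ Kira: 16:30-17:45.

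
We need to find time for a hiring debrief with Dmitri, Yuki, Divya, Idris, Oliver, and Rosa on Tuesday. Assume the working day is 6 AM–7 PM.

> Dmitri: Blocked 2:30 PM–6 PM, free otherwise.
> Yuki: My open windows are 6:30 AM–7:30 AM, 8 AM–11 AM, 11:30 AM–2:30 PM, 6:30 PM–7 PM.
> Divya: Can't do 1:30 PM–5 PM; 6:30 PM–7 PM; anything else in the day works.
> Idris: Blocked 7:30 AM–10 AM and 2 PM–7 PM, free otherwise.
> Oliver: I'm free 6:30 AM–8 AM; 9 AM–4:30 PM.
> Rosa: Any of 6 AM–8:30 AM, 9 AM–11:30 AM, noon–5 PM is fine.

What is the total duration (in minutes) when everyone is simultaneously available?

210

Dmitri free: 06:00-14:30, 18:00-19:00 (invert busy blocks within the working day).
Yuki free: 06:30-07:30, 08:00-11:00, 11:30-14:30, 18:30-19:00.
Divya free: 06:00-13:30, 17:00-18:30 (invert busy blocks within the working day).
Idris free: 06:00-07:30, 10:00-14:00 (invert busy blocks within the working day).
Oliver free: 06:30-08:00, 09:00-16:30.
Rosa free: 06:00-08:30, 09:00-11:30, 12:00-17:00.
Dmitri ∩ Yuki: 06:30-07:30, 08:00-11:00, 11:30-14:30, 18:30-19:00.
Dmitri ∩ Yuki ∩ Divya: 06:30-07:30, 08:00-11:00, 11:30-13:30.
Dmitri ∩ Yuki ∩ Divya ∩ Idris: 06:30-07:30, 10:00-11:00, 11:30-13:30.
Dmitri ∩ Yuki ∩ Divya ∩ Idris ∩ Oliver: 06:30-07:30, 10:00-11:00, 11:30-13:30.
Dmitri ∩ Yuki ∩ Divya ∩ Idris ∩ Oliver ∩ Rosa: 06:30-07:30, 10:00-11:00, 12:00-13:30.
So the common availability across everyone is 06:30-07:30, 10:00-11:00, 12:00-13:30.
Summing the common windows: 60 + 60 + 90 = 210 minutes.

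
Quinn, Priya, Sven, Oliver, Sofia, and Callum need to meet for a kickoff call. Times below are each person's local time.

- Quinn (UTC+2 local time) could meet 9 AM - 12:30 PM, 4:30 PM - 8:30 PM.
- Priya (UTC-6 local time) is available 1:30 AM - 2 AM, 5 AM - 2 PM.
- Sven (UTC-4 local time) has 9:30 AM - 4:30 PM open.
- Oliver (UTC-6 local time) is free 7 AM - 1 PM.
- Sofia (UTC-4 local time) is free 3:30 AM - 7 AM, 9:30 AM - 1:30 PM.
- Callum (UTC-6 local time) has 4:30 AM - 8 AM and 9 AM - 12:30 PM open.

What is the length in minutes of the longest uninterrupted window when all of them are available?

Quinn in UTC: 07:00-10:30, 14:30-18:30 (subtract 2h to convert from UTC+2).
Priya in UTC: 07:30-08:00, 11:00-20:00 (add 6h to convert from UTC-6).
Sven in UTC: 13:30-20:30 (add 4h to convert from UTC-4).
Oliver in UTC: 13:00-19:00 (add 6h to convert from UTC-6).
Sofia in UTC: 07:30-11:00, 13:30-17:30 (add 4h to convert from UTC-4).
Callum in UTC: 10:30-14:00, 15:00-18:30 (add 6h to convert from UTC-6).
Quinn ∩ Priya: 07:30-08:00, 14:30-18:30.
Quinn ∩ Priya ∩ Sven: 14:30-18:30.
Quinn ∩ Priya ∩ Sven ∩ Oliver: 14:30-18:30.
Quinn ∩ Priya ∩ Sven ∩ Oliver ∩ Sofia: 14:30-17:30.
Quinn ∩ Priya ∩ Sven ∩ Oliver ∩ Sofia ∩ Callum: 15:00-17:30.
The longest is 15:00-17:30 at 150 minutes.

150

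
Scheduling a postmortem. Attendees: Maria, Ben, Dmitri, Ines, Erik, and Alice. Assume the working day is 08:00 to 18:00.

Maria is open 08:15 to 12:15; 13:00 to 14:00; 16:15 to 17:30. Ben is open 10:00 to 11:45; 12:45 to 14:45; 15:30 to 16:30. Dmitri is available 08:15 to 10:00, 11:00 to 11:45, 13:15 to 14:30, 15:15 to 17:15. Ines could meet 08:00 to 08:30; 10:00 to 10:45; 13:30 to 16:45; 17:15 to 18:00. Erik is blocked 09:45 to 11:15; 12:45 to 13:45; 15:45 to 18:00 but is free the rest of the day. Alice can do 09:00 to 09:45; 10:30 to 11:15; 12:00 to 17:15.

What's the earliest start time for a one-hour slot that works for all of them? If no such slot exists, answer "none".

none

Maria free: 08:15-12:15, 13:00-14:00, 16:15-17:30.
Ben free: 10:00-11:45, 12:45-14:45, 15:30-16:30.
Dmitri free: 08:15-10:00, 11:00-11:45, 13:15-14:30, 15:15-17:15.
Ines free: 08:00-08:30, 10:00-10:45, 13:30-16:45, 17:15-18:00.
Erik free: 08:00-09:45, 11:15-12:45, 13:45-15:45 (invert busy blocks within the working day).
Alice free: 09:00-09:45, 10:30-11:15, 12:00-17:15.
Maria ∩ Ben: 10:00-11:45, 13:00-14:00, 16:15-16:30.
Maria ∩ Ben ∩ Dmitri: 11:00-11:45, 13:15-14:00, 16:15-16:30.
Maria ∩ Ben ∩ Dmitri ∩ Ines: 13:30-14:00, 16:15-16:30.
Maria ∩ Ben ∩ Dmitri ∩ Ines ∩ Erik: 13:45-14:00.
Maria ∩ Ben ∩ Dmitri ∩ Ines ∩ Erik ∩ Alice: 13:45-14:00.
So the common availability across everyone is 13:45-14:00.
No common window is at least 60 minutes long.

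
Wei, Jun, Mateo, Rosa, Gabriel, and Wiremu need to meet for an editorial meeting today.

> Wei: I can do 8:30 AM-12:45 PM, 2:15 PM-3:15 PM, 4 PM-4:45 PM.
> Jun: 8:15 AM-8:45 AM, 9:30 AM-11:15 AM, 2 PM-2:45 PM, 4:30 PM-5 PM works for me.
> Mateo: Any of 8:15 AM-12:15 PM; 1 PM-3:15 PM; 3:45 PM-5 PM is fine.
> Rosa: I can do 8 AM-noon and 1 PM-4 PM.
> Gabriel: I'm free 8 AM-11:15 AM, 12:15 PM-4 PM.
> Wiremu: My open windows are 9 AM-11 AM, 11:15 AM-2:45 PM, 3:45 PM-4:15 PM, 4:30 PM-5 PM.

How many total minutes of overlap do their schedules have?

120

Wei ∩ Jun: 08:30-08:45, 09:30-11:15, 14:15-14:45, 16:30-16:45.
Wei ∩ Jun ∩ Mateo: 08:30-08:45, 09:30-11:15, 14:15-14:45, 16:30-16:45.
Wei ∩ Jun ∩ Mateo ∩ Rosa: 08:30-08:45, 09:30-11:15, 14:15-14:45.
Wei ∩ Jun ∩ Mateo ∩ Rosa ∩ Gabriel: 08:30-08:45, 09:30-11:15, 14:15-14:45.
Wei ∩ Jun ∩ Mateo ∩ Rosa ∩ Gabriel ∩ Wiremu: 09:30-11:00, 14:15-14:45.
Summing the common windows: 90 + 30 = 120 minutes.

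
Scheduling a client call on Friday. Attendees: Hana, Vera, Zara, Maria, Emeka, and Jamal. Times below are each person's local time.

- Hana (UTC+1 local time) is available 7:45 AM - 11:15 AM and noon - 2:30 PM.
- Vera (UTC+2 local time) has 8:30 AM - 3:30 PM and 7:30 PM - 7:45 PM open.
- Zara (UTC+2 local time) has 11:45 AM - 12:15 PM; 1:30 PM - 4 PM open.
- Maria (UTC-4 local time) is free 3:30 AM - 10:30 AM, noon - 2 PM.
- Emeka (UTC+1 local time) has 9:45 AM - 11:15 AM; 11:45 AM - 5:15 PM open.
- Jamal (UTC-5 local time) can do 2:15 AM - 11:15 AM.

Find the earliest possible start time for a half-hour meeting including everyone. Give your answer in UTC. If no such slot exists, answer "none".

Hana in UTC: 06:45-10:15, 11:00-13:30 (subtract 1h to convert from UTC+1).
Vera in UTC: 06:30-13:30, 17:30-17:45 (subtract 2h to convert from UTC+2).
Zara in UTC: 09:45-10:15, 11:30-14:00 (subtract 2h to convert from UTC+2).
Maria in UTC: 07:30-14:30, 16:00-18:00 (add 4h to convert from UTC-4).
Emeka in UTC: 08:45-10:15, 10:45-16:15 (subtract 1h to convert from UTC+1).
Jamal in UTC: 07:15-16:15 (add 5h to convert from UTC-5).
Hana ∩ Vera: 06:45-10:15, 11:00-13:30.
Hana ∩ Vera ∩ Zara: 09:45-10:15, 11:30-13:30.
Hana ∩ Vera ∩ Zara ∩ Maria: 09:45-10:15, 11:30-13:30.
Hana ∩ Vera ∩ Zara ∩ Maria ∩ Emeka: 09:45-10:15, 11:30-13:30.
Hana ∩ Vera ∩ Zara ∩ Maria ∩ Emeka ∩ Jamal: 09:45-10:15, 11:30-13:30.
Those are the intersection windows.
The first common window of at least 30 minutes is 09:45-10:15, so the earliest start is 09:45.

09:45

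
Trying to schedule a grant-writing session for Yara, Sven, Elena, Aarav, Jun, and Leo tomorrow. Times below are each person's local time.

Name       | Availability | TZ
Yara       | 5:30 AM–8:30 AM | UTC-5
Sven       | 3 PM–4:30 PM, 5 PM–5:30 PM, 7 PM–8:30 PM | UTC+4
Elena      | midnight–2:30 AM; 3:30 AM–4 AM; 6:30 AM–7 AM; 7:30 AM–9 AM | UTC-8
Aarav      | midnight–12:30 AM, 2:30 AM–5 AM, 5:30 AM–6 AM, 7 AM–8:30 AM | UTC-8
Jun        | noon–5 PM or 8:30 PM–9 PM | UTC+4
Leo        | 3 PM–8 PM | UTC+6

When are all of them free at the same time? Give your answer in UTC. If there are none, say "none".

11:30-12:00

Yara in UTC: 10:30-13:30 (add 5h to convert from UTC-5).
Sven in UTC: 11:00-12:30, 13:00-13:30, 15:00-16:30 (subtract 4h to convert from UTC+4).
Elena in UTC: 08:00-10:30, 11:30-12:00, 14:30-15:00, 15:30-17:00 (add 8h to convert from UTC-8).
Aarav in UTC: 08:00-08:30, 10:30-13:00, 13:30-14:00, 15:00-16:30 (add 8h to convert from UTC-8).
Jun in UTC: 08:00-13:00, 16:30-17:00 (subtract 4h to convert from UTC+4).
Leo in UTC: 09:00-14:00 (subtract 6h to convert from UTC+6).
Yara ∩ Sven: 11:00-12:30, 13:00-13:30.
Yara ∩ Sven ∩ Elena: 11:30-12:00.
Yara ∩ Sven ∩ Elena ∩ Aarav: 11:30-12:00.
Yara ∩ Sven ∩ Elena ∩ Aarav ∩ Jun: 11:30-12:00.
Yara ∩ Sven ∩ Elena ∩ Aarav ∩ Jun ∩ Leo: 11:30-12:00.
Those are the intersection windows.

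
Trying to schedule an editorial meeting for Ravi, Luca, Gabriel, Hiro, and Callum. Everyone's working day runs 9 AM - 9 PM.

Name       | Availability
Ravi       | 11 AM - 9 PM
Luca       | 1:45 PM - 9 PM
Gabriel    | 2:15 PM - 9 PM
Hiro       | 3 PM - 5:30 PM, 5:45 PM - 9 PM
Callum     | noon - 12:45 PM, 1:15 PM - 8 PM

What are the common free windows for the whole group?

Ravi ∩ Luca: 13:45-21:00.
Ravi ∩ Luca ∩ Gabriel: 14:15-21:00.
Ravi ∩ Luca ∩ Gabriel ∩ Hiro: 15:00-17:30, 17:45-21:00.
Ravi ∩ Luca ∩ Gabriel ∩ Hiro ∩ Callum: 15:00-17:30, 17:45-20:00.

15:00-17:30, 17:45-20:00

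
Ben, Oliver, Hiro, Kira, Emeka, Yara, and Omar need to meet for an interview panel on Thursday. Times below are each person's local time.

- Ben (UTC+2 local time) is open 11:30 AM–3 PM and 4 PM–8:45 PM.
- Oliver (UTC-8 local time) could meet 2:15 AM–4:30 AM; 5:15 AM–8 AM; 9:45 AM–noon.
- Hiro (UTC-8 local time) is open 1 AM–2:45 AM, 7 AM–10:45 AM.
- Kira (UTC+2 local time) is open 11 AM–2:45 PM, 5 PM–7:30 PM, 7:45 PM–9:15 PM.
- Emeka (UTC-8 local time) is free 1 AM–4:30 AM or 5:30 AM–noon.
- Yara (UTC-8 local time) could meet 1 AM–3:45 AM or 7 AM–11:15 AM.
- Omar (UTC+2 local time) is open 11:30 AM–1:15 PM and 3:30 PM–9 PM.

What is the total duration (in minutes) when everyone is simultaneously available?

Ben in UTC: 09:30-13:00, 14:00-18:45 (subtract 2h to convert from UTC+2).
Oliver in UTC: 10:15-12:30, 13:15-16:00, 17:45-20:00 (add 8h to convert from UTC-8).
Hiro in UTC: 09:00-10:45, 15:00-18:45 (add 8h to convert from UTC-8).
Kira in UTC: 09:00-12:45, 15:00-17:30, 17:45-19:15 (subtract 2h to convert from UTC+2).
Emeka in UTC: 09:00-12:30, 13:30-20:00 (add 8h to convert from UTC-8).
Yara in UTC: 09:00-11:45, 15:00-19:15 (add 8h to convert from UTC-8).
Omar in UTC: 09:30-11:15, 13:30-19:00 (subtract 2h to convert from UTC+2).
Ben ∩ Oliver: 10:15-12:30, 14:00-16:00, 17:45-18:45.
Ben ∩ Oliver ∩ Hiro: 10:15-10:45, 15:00-16:00, 17:45-18:45.
Ben ∩ Oliver ∩ Hiro ∩ Kira: 10:15-10:45, 15:00-16:00, 17:45-18:45.
Ben ∩ Oliver ∩ Hiro ∩ Kira ∩ Emeka: 10:15-10:45, 15:00-16:00, 17:45-18:45.
Ben ∩ Oliver ∩ Hiro ∩ Kira ∩ Emeka ∩ Yara: 10:15-10:45, 15:00-16:00, 17:45-18:45.
Ben ∩ Oliver ∩ Hiro ∩ Kira ∩ Emeka ∩ Yara ∩ Omar: 10:15-10:45, 15:00-16:00, 17:45-18:45.
Summing the common windows: 30 + 60 + 60 = 150 minutes.

150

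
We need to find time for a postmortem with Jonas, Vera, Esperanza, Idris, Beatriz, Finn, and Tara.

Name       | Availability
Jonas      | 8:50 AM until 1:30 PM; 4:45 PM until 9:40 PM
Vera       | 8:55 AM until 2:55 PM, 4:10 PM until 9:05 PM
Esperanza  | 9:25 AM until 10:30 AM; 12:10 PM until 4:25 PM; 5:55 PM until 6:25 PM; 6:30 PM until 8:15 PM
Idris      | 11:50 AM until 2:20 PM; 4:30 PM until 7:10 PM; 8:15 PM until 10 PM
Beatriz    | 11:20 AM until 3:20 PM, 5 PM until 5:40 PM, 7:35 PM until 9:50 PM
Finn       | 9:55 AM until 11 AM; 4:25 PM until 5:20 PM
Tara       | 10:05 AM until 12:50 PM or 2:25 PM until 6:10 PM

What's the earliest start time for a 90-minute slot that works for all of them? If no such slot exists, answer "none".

none

Jonas ∩ Vera: 08:55-13:30, 16:45-21:05.
Jonas ∩ Vera ∩ Esperanza: 09:25-10:30, 12:10-13:30, 17:55-18:25, 18:30-20:15.
Jonas ∩ Vera ∩ Esperanza ∩ Idris: 12:10-13:30, 17:55-18:25, 18:30-19:10.
Jonas ∩ Vera ∩ Esperanza ∩ Idris ∩ Beatriz: 12:10-13:30.
Jonas ∩ Vera ∩ Esperanza ∩ Idris ∩ Beatriz ∩ Finn: ∅.
Jonas ∩ Vera ∩ Esperanza ∩ Idris ∩ Beatriz ∩ Finn ∩ Tara: ∅.
There is no time when everyone is free.
No common window is at least 90 minutes long.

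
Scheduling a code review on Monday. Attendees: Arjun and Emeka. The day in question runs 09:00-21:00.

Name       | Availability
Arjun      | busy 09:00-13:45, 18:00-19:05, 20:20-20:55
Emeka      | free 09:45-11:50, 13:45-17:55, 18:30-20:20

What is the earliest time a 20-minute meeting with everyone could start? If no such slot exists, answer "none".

13:45

Arjun free: 13:45-18:00, 19:05-20:20, 20:55-21:00 (invert busy blocks within the working day).
Emeka free: 09:45-11:50, 13:45-17:55, 18:30-20:20.
Arjun ∩ Emeka: 13:45-17:55, 19:05-20:20.
The first common window of at least 20 minutes is 13:45-17:55, so the earliest start is 13:45.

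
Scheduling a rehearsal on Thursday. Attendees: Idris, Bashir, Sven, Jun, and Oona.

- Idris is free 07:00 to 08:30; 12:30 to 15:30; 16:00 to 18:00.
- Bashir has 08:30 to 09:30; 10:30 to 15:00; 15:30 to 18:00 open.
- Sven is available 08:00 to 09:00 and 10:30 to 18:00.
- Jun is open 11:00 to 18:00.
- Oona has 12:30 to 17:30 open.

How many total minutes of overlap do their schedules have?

240

Idris ∩ Bashir: 12:30-15:00, 16:00-18:00.
Idris ∩ Bashir ∩ Sven: 12:30-15:00, 16:00-18:00.
Idris ∩ Bashir ∩ Sven ∩ Jun: 12:30-15:00, 16:00-18:00.
Idris ∩ Bashir ∩ Sven ∩ Jun ∩ Oona: 12:30-15:00, 16:00-17:30.
Summing the common windows: 150 + 90 = 240 minutes.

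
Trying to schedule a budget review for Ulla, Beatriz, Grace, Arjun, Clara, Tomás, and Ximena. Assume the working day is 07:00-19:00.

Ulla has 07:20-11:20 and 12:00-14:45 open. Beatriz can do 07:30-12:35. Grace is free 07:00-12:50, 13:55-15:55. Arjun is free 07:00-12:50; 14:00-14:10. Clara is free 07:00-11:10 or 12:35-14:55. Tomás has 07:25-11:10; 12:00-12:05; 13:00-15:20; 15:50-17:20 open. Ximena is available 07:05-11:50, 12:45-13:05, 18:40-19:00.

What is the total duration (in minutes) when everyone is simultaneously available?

Ulla ∩ Beatriz: 07:30-11:20, 12:00-12:35.
Ulla ∩ Beatriz ∩ Grace: 07:30-11:20, 12:00-12:35.
Ulla ∩ Beatriz ∩ Grace ∩ Arjun: 07:30-11:20, 12:00-12:35.
Ulla ∩ Beatriz ∩ Grace ∩ Arjun ∩ Clara: 07:30-11:10.
Ulla ∩ Beatriz ∩ Grace ∩ Arjun ∩ Clara ∩ Tomás: 07:30-11:10.
Ulla ∩ Beatriz ∩ Grace ∩ Arjun ∩ Clara ∩ Tomás ∩ Ximena: 07:30-11:10.
Those are the intersection windows.
That's a single block of 220 minutes.

220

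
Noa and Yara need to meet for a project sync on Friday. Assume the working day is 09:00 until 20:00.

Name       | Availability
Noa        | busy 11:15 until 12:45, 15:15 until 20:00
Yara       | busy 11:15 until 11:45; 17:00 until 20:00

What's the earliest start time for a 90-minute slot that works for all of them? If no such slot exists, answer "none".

09:00

Noa free: 09:00-11:15, 12:45-15:15 (invert busy blocks within the working day).
Yara free: 09:00-11:15, 11:45-17:00 (invert busy blocks within the working day).
Noa ∩ Yara: 09:00-11:15, 12:45-15:15.
The first common window of at least 90 minutes is 09:00-11:15, so the earliest start is 09:00.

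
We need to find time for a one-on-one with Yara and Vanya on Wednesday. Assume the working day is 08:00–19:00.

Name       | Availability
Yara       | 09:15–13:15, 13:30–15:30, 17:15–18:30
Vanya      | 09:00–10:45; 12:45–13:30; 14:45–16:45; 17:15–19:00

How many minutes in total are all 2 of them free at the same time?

Yara ∩ Vanya: 09:15-10:45, 12:45-13:15, 14:45-15:30, 17:15-18:30.
Those are the intersection windows.
Summing the common windows: 90 + 30 + 45 + 75 = 240 minutes.

240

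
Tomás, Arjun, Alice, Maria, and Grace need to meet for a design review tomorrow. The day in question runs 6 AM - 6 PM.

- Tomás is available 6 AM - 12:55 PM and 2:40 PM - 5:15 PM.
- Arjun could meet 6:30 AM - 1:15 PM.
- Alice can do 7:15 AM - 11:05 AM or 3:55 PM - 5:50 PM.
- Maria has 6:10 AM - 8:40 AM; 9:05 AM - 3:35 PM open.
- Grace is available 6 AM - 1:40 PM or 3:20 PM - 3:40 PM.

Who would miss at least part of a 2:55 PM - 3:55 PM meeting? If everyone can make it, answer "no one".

Alice, Arjun, Grace, Maria

Tomás: free for 14:55-15:55. Arjun: not fully free for 14:55-15:55. Alice: not fully free for 14:55-15:55. Maria: not fully free for 14:55-15:55. Grace: not fully free for 14:55-15:55.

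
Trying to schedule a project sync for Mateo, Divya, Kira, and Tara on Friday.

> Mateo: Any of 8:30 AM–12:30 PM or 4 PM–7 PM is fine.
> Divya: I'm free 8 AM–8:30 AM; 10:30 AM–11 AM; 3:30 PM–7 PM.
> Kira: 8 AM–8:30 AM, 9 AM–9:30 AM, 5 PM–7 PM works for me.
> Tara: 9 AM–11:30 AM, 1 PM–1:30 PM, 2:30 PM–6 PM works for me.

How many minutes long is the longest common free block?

Mateo ∩ Divya: 10:30-11:00, 16:00-19:00.
Mateo ∩ Divya ∩ Kira: 17:00-19:00.
Mateo ∩ Divya ∩ Kira ∩ Tara: 17:00-18:00.
The longest is 17:00-18:00 at 60 minutes.

60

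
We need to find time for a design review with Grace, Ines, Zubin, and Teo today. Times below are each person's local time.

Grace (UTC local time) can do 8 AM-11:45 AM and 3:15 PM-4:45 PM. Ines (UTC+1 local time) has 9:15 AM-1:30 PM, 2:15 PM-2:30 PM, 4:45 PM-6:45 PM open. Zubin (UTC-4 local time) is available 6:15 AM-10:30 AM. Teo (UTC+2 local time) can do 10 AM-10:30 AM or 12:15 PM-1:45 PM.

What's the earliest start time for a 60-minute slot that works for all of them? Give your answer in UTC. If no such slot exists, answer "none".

Grace in UTC: 08:00-11:45, 15:15-16:45.
Ines in UTC: 08:15-12:30, 13:15-13:30, 15:45-17:45 (subtract 1h to convert from UTC+1).
Zubin in UTC: 10:15-14:30 (add 4h to convert from UTC-4).
Teo in UTC: 08:00-08:30, 10:15-11:45 (subtract 2h to convert from UTC+2).
Grace ∩ Ines: 08:15-11:45, 15:45-16:45.
Grace ∩ Ines ∩ Zubin: 10:15-11:45.
Grace ∩ Ines ∩ Zubin ∩ Teo: 10:15-11:45.
The first common window of at least 60 minutes is 10:15-11:45, so the earliest start is 10:15.

10:15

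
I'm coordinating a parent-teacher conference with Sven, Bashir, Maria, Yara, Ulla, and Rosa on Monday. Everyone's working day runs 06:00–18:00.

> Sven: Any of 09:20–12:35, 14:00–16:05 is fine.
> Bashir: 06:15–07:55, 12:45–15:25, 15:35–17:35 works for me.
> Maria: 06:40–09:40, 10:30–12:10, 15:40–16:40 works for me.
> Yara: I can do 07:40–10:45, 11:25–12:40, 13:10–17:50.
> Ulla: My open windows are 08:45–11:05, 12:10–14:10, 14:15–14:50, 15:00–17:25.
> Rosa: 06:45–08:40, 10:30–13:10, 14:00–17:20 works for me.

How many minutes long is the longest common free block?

Sven ∩ Bashir: 14:00-15:25, 15:35-16:05.
Sven ∩ Bashir ∩ Maria: 15:40-16:05.
Sven ∩ Bashir ∩ Maria ∩ Yara: 15:40-16:05.
Sven ∩ Bashir ∩ Maria ∩ Yara ∩ Ulla: 15:40-16:05.
Sven ∩ Bashir ∩ Maria ∩ Yara ∩ Ulla ∩ Rosa: 15:40-16:05.
The longest is 15:40-16:05 at 25 minutes.

25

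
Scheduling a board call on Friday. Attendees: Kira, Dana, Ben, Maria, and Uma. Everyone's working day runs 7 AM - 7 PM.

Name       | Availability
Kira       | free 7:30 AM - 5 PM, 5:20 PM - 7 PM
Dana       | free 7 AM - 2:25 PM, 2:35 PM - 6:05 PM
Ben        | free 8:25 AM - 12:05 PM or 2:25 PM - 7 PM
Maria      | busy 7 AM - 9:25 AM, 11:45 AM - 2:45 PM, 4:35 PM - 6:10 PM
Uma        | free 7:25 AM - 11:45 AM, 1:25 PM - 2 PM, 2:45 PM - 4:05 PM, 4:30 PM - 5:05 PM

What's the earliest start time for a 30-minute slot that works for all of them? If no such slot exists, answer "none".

Kira free: 07:30-17:00, 17:20-19:00.
Dana free: 07:00-14:25, 14:35-18:05.
Ben free: 08:25-12:05, 14:25-19:00.
Maria free: 09:25-11:45, 14:45-16:35, 18:10-19:00 (invert busy blocks within the working day).
Uma free: 07:25-11:45, 13:25-14:00, 14:45-16:05, 16:30-17:05.
Kira ∩ Dana: 07:30-14:25, 14:35-17:00, 17:20-18:05.
Kira ∩ Dana ∩ Ben: 08:25-12:05, 14:35-17:00, 17:20-18:05.
Kira ∩ Dana ∩ Ben ∩ Maria: 09:25-11:45, 14:45-16:35.
Kira ∩ Dana ∩ Ben ∩ Maria ∩ Uma: 09:25-11:45, 14:45-16:05, 16:30-16:35.
So the common availability across everyone is 09:25-11:45, 14:45-16:05, 16:30-16:35.
The first common window of at least 30 minutes is 09:25-11:45, so the earliest start is 09:25.

09:25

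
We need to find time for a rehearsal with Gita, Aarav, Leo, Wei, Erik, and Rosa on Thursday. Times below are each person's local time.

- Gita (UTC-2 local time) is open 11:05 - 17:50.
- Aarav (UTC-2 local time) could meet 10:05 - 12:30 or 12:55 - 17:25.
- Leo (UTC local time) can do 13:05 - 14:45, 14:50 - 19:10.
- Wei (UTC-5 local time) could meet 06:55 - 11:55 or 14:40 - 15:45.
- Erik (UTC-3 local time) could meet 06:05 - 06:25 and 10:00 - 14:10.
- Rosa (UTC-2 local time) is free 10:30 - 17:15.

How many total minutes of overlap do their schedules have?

Gita in UTC: 13:05-19:50 (add 2h to convert from UTC-2).
Aarav in UTC: 12:05-14:30, 14:55-19:25 (add 2h to convert from UTC-2).
Leo in UTC: 13:05-14:45, 14:50-19:10.
Wei in UTC: 11:55-16:55, 19:40-20:45 (add 5h to convert from UTC-5).
Erik in UTC: 09:05-09:25, 13:00-17:10 (add 3h to convert from UTC-3).
Rosa in UTC: 12:30-19:15 (add 2h to convert from UTC-2).
Gita ∩ Aarav: 13:05-14:30, 14:55-19:25.
Gita ∩ Aarav ∩ Leo: 13:05-14:30, 14:55-19:10.
Gita ∩ Aarav ∩ Leo ∩ Wei: 13:05-14:30, 14:55-16:55.
Gita ∩ Aarav ∩ Leo ∩ Wei ∩ Erik: 13:05-14:30, 14:55-16:55.
Gita ∩ Aarav ∩ Leo ∩ Wei ∩ Erik ∩ Rosa: 13:05-14:30, 14:55-16:55.
Summing the common windows: 85 + 120 = 205 minutes.

205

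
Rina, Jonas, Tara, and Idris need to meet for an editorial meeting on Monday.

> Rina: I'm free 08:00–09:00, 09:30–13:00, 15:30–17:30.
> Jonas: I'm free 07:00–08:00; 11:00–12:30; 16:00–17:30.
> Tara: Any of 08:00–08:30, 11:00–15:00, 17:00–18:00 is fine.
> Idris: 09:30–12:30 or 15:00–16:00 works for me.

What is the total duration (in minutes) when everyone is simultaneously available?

90

Rina ∩ Jonas: 11:00-12:30, 16:00-17:30.
Rina ∩ Jonas ∩ Tara: 11:00-12:30, 17:00-17:30.
Rina ∩ Jonas ∩ Tara ∩ Idris: 11:00-12:30.
That's a single block of 90 minutes.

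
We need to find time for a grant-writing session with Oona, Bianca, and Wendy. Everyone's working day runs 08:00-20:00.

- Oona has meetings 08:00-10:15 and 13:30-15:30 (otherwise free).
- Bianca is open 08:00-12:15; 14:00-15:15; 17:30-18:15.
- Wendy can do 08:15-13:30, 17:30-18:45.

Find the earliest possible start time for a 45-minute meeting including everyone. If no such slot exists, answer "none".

10:15

Oona free: 10:15-13:30, 15:30-20:00 (invert busy blocks within the working day).
Bianca free: 08:00-12:15, 14:00-15:15, 17:30-18:15.
Wendy free: 08:15-13:30, 17:30-18:45.
Oona ∩ Bianca: 10:15-12:15, 17:30-18:15.
Oona ∩ Bianca ∩ Wendy: 10:15-12:15, 17:30-18:15.
The first common window of at least 45 minutes is 10:15-12:15, so the earliest start is 10:15.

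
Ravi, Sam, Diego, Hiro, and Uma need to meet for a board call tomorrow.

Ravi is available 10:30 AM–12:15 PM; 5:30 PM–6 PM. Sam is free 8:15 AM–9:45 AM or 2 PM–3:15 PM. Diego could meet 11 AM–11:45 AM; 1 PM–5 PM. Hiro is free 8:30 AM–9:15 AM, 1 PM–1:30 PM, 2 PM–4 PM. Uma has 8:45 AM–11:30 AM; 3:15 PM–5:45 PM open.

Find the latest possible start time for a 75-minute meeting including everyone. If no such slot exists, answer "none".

none

Ravi ∩ Sam: ∅.
Ravi ∩ Sam ∩ Diego: ∅.
Ravi ∩ Sam ∩ Diego ∩ Hiro: ∅.
Ravi ∩ Sam ∩ Diego ∩ Hiro ∩ Uma: ∅.
There is no time when everyone is free.
No common window is at least 75 minutes long.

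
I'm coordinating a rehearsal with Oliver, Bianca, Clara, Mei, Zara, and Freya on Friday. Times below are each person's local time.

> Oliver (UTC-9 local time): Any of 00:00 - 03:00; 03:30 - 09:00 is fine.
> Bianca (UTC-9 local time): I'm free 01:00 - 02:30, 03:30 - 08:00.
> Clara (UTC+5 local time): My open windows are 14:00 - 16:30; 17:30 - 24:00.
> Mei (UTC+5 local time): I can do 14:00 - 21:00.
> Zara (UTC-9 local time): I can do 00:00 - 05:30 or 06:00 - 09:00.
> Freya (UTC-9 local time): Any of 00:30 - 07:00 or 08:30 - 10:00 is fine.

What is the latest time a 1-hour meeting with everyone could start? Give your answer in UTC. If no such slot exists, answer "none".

Oliver in UTC: 09:00-12:00, 12:30-18:00 (add 9h to convert from UTC-9).
Bianca in UTC: 10:00-11:30, 12:30-17:00 (add 9h to convert from UTC-9).
Clara in UTC: 09:00-11:30, 12:30-19:00 (subtract 5h to convert from UTC+5).
Mei in UTC: 09:00-16:00 (subtract 5h to convert from UTC+5).
Zara in UTC: 09:00-14:30, 15:00-18:00 (add 9h to convert from UTC-9).
Freya in UTC: 09:30-16:00, 17:30-19:00 (add 9h to convert from UTC-9).
Oliver ∩ Bianca: 10:00-11:30, 12:30-17:00.
Oliver ∩ Bianca ∩ Clara: 10:00-11:30, 12:30-17:00.
Oliver ∩ Bianca ∩ Clara ∩ Mei: 10:00-11:30, 12:30-16:00.
Oliver ∩ Bianca ∩ Clara ∩ Mei ∩ Zara: 10:00-11:30, 12:30-14:30, 15:00-16:00.
Oliver ∩ Bianca ∩ Clara ∩ Mei ∩ Zara ∩ Freya: 10:00-11:30, 12:30-14:30, 15:00-16:00.
Those are the intersection windows.
The last common window of at least 60 minutes is 15:00-16:00; a 60-minute meeting can start as late as 15:00 and still end by 16:00.

15:00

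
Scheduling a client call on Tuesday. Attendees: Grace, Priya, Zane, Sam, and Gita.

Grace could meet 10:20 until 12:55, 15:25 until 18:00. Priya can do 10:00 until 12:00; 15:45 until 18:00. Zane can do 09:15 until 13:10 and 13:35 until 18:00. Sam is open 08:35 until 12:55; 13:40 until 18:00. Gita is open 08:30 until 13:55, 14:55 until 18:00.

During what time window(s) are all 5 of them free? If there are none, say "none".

10:20-12:00, 15:45-18:00

Grace ∩ Priya: 10:20-12:00, 15:45-18:00.
Grace ∩ Priya ∩ Zane: 10:20-12:00, 15:45-18:00.
Grace ∩ Priya ∩ Zane ∩ Sam: 10:20-12:00, 15:45-18:00.
Grace ∩ Priya ∩ Zane ∩ Sam ∩ Gita: 10:20-12:00, 15:45-18:00.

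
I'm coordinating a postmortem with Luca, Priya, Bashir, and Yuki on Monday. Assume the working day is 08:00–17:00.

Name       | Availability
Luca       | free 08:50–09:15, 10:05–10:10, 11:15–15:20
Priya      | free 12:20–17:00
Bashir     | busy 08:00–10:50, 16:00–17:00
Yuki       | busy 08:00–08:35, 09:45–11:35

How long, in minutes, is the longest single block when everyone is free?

180

Luca free: 08:50-09:15, 10:05-10:10, 11:15-15:20.
Priya free: 12:20-17:00.
Bashir free: 10:50-16:00 (invert busy blocks within the working day).
Yuki free: 08:35-09:45, 11:35-17:00 (invert busy blocks within the working day).
Luca ∩ Priya: 12:20-15:20.
Luca ∩ Priya ∩ Bashir: 12:20-15:20.
Luca ∩ Priya ∩ Bashir ∩ Yuki: 12:20-15:20.
Those are the intersection windows.
The longest is 12:20-15:20 at 180 minutes.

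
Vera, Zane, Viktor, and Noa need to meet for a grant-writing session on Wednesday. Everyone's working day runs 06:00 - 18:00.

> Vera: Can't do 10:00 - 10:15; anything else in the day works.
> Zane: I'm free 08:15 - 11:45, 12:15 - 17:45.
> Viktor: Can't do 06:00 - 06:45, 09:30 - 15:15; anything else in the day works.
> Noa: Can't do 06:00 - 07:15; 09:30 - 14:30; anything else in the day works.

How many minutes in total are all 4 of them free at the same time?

225

Vera free: 06:00-10:00, 10:15-18:00 (invert busy blocks within the working day).
Zane free: 08:15-11:45, 12:15-17:45.
Viktor free: 06:45-09:30, 15:15-18:00 (invert busy blocks within the working day).
Noa free: 07:15-09:30, 14:30-18:00 (invert busy blocks within the working day).
Vera ∩ Zane: 08:15-10:00, 10:15-11:45, 12:15-17:45.
Vera ∩ Zane ∩ Viktor: 08:15-09:30, 15:15-17:45.
Vera ∩ Zane ∩ Viktor ∩ Noa: 08:15-09:30, 15:15-17:45.
Summing the common windows: 75 + 150 = 225 minutes.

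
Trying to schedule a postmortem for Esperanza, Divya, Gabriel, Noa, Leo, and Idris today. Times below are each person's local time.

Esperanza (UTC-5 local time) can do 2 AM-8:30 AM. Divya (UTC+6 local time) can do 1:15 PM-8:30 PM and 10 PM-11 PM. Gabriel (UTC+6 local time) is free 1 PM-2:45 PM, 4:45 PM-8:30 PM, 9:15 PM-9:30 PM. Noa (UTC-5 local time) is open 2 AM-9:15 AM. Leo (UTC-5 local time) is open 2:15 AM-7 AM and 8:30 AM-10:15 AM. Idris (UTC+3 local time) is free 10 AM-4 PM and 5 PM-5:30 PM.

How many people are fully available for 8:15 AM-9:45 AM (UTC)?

Esperanza in UTC: 07:00-13:30 (add 5h to convert from UTC-5).
Divya in UTC: 07:15-14:30, 16:00-17:00 (subtract 6h to convert from UTC+6).
Gabriel in UTC: 07:00-08:45, 10:45-14:30, 15:15-15:30 (subtract 6h to convert from UTC+6).
Noa in UTC: 07:00-14:15 (add 5h to convert from UTC-5).
Leo in UTC: 07:15-12:00, 13:30-15:15 (add 5h to convert from UTC-5).
Idris in UTC: 07:00-13:00, 14:00-14:30 (subtract 3h to convert from UTC+3).
Esperanza, Divya, Noa, Leo, and Idris can make the full 08:15-09:45 slot — that's 5.

5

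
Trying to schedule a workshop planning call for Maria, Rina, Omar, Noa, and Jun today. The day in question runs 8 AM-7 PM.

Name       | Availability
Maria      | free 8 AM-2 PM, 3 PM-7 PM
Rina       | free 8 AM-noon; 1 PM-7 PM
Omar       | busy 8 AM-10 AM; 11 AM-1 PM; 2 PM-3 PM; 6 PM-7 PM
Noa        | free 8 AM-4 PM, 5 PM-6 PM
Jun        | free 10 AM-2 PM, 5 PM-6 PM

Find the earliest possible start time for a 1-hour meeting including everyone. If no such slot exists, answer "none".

10:00

Maria free: 08:00-14:00, 15:00-19:00.
Rina free: 08:00-12:00, 13:00-19:00.
Omar free: 10:00-11:00, 13:00-14:00, 15:00-18:00 (invert busy blocks within the working day).
Noa free: 08:00-16:00, 17:00-18:00.
Jun free: 10:00-14:00, 17:00-18:00.
Maria ∩ Rina: 08:00-12:00, 13:00-14:00, 15:00-19:00.
Maria ∩ Rina ∩ Omar: 10:00-11:00, 13:00-14:00, 15:00-18:00.
Maria ∩ Rina ∩ Omar ∩ Noa: 10:00-11:00, 13:00-14:00, 15:00-16:00, 17:00-18:00.
Maria ∩ Rina ∩ Omar ∩ Noa ∩ Jun: 10:00-11:00, 13:00-14:00, 17:00-18:00.
The first common window of at least 60 minutes is 10:00-11:00, so the earliest start is 10:00.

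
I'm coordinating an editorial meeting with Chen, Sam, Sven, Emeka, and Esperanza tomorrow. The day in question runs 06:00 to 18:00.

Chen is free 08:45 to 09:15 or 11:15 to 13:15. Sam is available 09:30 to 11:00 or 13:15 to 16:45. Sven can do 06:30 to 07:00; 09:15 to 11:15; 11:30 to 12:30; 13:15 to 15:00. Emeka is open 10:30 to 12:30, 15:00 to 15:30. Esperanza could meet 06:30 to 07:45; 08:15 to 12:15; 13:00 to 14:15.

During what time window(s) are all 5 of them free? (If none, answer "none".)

none

Chen ∩ Sam: ∅.
Chen ∩ Sam ∩ Sven: ∅.
Chen ∩ Sam ∩ Sven ∩ Emeka: ∅.
Chen ∩ Sam ∩ Sven ∩ Emeka ∩ Esperanza: ∅.
There is no time when everyone is free.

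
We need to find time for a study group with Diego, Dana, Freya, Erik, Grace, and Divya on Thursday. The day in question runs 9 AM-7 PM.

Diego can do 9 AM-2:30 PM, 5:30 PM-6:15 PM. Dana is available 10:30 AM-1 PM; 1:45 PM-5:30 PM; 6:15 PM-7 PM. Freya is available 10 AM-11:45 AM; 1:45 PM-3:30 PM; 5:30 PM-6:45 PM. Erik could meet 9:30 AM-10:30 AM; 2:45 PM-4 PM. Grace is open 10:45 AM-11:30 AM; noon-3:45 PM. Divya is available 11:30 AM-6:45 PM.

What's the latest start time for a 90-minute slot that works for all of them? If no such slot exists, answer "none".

none

Diego ∩ Dana: 10:30-13:00, 13:45-14:30.
Diego ∩ Dana ∩ Freya: 10:30-11:45, 13:45-14:30.
Diego ∩ Dana ∩ Freya ∩ Erik: ∅.
Diego ∩ Dana ∩ Freya ∩ Erik ∩ Grace: ∅.
Diego ∩ Dana ∩ Freya ∩ Erik ∩ Grace ∩ Divya: ∅.
There is no time when everyone is free.
No common window is at least 90 minutes long.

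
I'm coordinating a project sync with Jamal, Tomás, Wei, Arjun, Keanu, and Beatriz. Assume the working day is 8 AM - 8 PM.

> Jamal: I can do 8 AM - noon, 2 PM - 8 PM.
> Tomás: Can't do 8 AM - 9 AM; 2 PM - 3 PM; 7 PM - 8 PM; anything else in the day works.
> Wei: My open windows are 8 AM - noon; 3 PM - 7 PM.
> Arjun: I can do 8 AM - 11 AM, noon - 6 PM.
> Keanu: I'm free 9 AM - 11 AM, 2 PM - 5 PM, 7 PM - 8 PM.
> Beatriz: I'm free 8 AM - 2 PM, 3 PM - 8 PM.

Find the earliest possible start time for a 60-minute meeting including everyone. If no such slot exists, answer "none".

Jamal free: 08:00-12:00, 14:00-20:00.
Tomás free: 09:00-14:00, 15:00-19:00 (invert busy blocks within the working day).
Wei free: 08:00-12:00, 15:00-19:00.
Arjun free: 08:00-11:00, 12:00-18:00.
Keanu free: 09:00-11:00, 14:00-17:00, 19:00-20:00.
Beatriz free: 08:00-14:00, 15:00-20:00.
Jamal ∩ Tomás: 09:00-12:00, 15:00-19:00.
Jamal ∩ Tomás ∩ Wei: 09:00-12:00, 15:00-19:00.
Jamal ∩ Tomás ∩ Wei ∩ Arjun: 09:00-11:00, 15:00-18:00.
Jamal ∩ Tomás ∩ Wei ∩ Arjun ∩ Keanu: 09:00-11:00, 15:00-17:00.
Jamal ∩ Tomás ∩ Wei ∩ Arjun ∩ Keanu ∩ Beatriz: 09:00-11:00, 15:00-17:00.
The first common window of at least 60 minutes is 09:00-11:00, so the earliest start is 09:00.

09:00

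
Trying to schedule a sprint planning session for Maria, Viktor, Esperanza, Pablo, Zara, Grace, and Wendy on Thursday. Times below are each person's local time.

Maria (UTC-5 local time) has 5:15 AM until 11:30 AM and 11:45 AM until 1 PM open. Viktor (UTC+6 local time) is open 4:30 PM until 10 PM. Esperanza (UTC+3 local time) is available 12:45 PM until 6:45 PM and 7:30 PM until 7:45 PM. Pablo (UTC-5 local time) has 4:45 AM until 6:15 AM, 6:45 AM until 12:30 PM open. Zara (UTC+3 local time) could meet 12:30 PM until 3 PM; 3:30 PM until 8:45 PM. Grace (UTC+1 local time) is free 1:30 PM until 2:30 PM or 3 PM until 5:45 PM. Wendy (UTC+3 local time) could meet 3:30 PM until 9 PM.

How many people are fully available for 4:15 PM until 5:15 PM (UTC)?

3

Maria in UTC: 10:15-16:30, 16:45-18:00 (add 5h to convert from UTC-5).
Viktor in UTC: 10:30-16:00 (subtract 6h to convert from UTC+6).
Esperanza in UTC: 09:45-15:45, 16:30-16:45 (subtract 3h to convert from UTC+3).
Pablo in UTC: 09:45-11:15, 11:45-17:30 (add 5h to convert from UTC-5).
Zara in UTC: 09:30-12:00, 12:30-17:45 (subtract 3h to convert from UTC+3).
Grace in UTC: 12:30-13:30, 14:00-16:45 (subtract 1h to convert from UTC+1).
Wendy in UTC: 12:30-18:00 (subtract 3h to convert from UTC+3).
Pablo, Zara, and Wendy can make the full 16:15-17:15 slot — that's 3.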